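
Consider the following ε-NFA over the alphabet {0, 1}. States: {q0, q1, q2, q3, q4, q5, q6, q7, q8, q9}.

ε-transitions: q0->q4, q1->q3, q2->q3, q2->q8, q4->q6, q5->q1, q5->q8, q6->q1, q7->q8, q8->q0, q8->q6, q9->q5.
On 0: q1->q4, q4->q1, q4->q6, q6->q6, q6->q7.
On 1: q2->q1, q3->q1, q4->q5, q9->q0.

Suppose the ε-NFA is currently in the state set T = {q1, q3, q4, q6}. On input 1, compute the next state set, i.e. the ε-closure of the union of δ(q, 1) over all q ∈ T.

{q0, q1, q3, q4, q5, q6, q8}

q3 on 1 → {q1}.
q4 on 1 → {q5}.
No 1-transition from q1, q6.
Union after reading 1: {q1, q5}.
Now take the ε-closure:
From q1 via ε: add q3.
From q5 via ε: add q8.
From q8 via ε: add q0, q6.
From q0 via ε: add q4.
No new states can be added; the closed set is {q0, q1, q3, q4, q5, q6, q8}.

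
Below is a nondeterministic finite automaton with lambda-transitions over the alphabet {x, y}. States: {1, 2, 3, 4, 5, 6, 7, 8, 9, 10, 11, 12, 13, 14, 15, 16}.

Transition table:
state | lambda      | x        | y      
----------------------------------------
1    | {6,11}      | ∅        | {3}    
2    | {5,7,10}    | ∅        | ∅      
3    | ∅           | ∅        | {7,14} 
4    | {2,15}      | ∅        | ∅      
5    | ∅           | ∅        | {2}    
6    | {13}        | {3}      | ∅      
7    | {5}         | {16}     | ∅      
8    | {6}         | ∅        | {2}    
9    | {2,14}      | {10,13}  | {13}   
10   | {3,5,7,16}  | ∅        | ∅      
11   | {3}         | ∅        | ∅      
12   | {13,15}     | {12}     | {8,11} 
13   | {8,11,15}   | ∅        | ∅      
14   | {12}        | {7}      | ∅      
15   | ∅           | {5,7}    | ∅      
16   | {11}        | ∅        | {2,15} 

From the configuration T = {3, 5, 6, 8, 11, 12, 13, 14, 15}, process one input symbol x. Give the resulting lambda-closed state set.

{3, 5, 6, 7, 8, 11, 12, 13, 15}

6 on x → {3}.
12 on x → {12}.
14 on x → {7}.
15 on x → {5, 7}.
No x-transition from 3, 5, 8, 11, 13.
Union after reading x: {3, 5, 7, 12}.
Now take the lambda-closure:
From 12 via lambda: add 13, 15.
From 13 via lambda: add 8, 11.
From 8 via lambda: add 6.
No new states can be added; the closed set is {3, 5, 6, 7, 8, 11, 12, 13, 15}.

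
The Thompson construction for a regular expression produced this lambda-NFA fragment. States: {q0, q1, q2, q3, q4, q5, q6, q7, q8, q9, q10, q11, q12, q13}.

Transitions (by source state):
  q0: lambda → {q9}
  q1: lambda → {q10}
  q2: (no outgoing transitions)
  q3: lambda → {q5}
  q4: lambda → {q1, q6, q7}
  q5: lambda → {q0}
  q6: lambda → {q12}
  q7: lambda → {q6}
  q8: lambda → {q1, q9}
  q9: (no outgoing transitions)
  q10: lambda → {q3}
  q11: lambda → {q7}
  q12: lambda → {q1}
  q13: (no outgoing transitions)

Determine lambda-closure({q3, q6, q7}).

{q0, q1, q3, q5, q6, q7, q9, q10, q12}

Start with {q3, q6, q7}.
From q3 via lambda: add q5.
From q6 via lambda: add q12.
From q5 via lambda: add q0.
From q12 via lambda: add q1.
From q0 via lambda: add q9.
From q1 via lambda: add q10.
No new states can be added; the closed set is {q0, q1, q3, q5, q6, q7, q9, q10, q12}.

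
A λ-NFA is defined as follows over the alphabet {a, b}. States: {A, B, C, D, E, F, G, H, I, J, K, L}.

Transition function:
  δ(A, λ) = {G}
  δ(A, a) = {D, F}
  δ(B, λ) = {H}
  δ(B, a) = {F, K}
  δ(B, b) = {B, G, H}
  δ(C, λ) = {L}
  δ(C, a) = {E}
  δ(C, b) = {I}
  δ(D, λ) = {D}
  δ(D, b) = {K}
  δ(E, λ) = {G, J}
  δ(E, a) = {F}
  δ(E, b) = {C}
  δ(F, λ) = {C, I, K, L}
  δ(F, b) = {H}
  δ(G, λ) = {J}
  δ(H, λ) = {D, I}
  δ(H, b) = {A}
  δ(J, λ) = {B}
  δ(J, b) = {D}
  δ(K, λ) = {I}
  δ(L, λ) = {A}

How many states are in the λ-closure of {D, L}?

Start with {D, L}.
From L via λ: add A.
From A via λ: add G.
From G via λ: add J.
From J via λ: add B.
From B via λ: add H.
From H via λ: add I.
λ-closure = {A, B, D, G, H, I, J, L}, which has 8 states.

8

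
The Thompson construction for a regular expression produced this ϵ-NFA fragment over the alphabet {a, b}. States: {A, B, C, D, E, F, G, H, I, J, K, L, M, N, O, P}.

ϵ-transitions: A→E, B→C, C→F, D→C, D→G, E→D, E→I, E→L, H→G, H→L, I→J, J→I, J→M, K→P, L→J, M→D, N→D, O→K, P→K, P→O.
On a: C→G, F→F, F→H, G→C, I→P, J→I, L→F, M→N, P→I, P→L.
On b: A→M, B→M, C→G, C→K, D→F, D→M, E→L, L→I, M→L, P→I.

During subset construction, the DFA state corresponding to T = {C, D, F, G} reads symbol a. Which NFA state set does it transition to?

{C, D, F, G, H, I, J, L, M}

C on a → {G}.
F on a → {F, H}.
G on a → {C}.
No a-transition from D.
Union after reading a: {C, F, G, H}.
Now take the ϵ-closure:
From H via ϵ: add L.
From L via ϵ: add J.
From J via ϵ: add I, M.
From M via ϵ: add D.
No new states can be added; the closed set is {C, D, F, G, H, I, J, L, M}.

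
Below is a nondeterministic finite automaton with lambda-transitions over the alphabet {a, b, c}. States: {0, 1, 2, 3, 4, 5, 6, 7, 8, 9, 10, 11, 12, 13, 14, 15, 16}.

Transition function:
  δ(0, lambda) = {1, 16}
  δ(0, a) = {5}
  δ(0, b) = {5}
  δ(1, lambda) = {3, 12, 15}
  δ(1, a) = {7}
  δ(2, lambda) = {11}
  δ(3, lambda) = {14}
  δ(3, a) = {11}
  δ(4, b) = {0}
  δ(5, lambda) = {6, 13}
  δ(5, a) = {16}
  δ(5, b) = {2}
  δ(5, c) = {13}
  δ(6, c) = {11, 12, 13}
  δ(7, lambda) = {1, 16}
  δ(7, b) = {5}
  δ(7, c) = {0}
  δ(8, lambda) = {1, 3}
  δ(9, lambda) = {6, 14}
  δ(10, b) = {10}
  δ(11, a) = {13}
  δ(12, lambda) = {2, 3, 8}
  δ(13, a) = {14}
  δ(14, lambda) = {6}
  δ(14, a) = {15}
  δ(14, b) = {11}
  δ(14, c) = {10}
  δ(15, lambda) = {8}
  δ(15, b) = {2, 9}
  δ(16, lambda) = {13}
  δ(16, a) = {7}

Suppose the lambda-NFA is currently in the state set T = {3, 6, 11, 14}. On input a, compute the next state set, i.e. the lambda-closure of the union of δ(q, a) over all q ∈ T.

3 on a → {11}.
11 on a → {13}.
14 on a → {15}.
No a-transition from 6.
Union after reading a: {11, 13, 15}.
Now take the lambda-closure:
From 15 via lambda: add 8.
From 8 via lambda: add 1, 3.
From 1 via lambda: add 12.
From 3 via lambda: add 14.
From 12 via lambda: add 2.
From 14 via lambda: add 6.
No new states can be added; the closed set is {1, 2, 3, 6, 8, 11, 12, 13, 14, 15}.

{1, 2, 3, 6, 8, 11, 12, 13, 14, 15}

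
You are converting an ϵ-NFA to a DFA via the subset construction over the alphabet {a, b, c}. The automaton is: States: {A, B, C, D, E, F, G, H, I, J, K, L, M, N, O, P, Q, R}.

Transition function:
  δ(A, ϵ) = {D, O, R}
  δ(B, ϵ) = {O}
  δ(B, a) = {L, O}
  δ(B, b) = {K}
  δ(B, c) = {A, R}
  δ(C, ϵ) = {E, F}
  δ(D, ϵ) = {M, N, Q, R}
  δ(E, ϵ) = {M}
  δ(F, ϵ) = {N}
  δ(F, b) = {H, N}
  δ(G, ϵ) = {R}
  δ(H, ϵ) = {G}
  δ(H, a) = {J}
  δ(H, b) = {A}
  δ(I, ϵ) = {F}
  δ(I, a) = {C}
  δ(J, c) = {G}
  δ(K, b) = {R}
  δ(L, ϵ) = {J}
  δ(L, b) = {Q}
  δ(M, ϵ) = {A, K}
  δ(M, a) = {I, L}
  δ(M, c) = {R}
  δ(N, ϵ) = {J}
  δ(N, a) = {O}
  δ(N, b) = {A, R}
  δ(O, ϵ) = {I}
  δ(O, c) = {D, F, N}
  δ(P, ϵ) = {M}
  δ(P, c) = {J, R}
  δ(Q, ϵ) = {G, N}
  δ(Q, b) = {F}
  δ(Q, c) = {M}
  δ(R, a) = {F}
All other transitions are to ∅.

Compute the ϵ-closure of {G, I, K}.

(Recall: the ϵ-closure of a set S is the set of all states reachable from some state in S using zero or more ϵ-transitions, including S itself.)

{F, G, I, J, K, N, R}

Start with {G, I, K}.
From G via ϵ: add R.
From I via ϵ: add F.
From F via ϵ: add N.
From N via ϵ: add J.
No new states can be added; the closed set is {F, G, I, J, K, N, R}.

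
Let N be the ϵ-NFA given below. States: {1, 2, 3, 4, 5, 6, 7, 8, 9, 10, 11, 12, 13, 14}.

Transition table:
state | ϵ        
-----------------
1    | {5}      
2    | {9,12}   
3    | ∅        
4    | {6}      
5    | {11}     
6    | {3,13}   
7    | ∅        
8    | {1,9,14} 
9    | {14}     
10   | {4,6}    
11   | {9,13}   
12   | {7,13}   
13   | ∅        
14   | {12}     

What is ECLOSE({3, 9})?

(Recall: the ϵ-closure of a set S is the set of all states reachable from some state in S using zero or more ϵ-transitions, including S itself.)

Start with {3, 9}.
From 9 via ϵ: add 14.
From 14 via ϵ: add 12.
From 12 via ϵ: add 7, 13.
No new states can be added; the closed set is {3, 7, 9, 12, 13, 14}.

{3, 7, 9, 12, 13, 14}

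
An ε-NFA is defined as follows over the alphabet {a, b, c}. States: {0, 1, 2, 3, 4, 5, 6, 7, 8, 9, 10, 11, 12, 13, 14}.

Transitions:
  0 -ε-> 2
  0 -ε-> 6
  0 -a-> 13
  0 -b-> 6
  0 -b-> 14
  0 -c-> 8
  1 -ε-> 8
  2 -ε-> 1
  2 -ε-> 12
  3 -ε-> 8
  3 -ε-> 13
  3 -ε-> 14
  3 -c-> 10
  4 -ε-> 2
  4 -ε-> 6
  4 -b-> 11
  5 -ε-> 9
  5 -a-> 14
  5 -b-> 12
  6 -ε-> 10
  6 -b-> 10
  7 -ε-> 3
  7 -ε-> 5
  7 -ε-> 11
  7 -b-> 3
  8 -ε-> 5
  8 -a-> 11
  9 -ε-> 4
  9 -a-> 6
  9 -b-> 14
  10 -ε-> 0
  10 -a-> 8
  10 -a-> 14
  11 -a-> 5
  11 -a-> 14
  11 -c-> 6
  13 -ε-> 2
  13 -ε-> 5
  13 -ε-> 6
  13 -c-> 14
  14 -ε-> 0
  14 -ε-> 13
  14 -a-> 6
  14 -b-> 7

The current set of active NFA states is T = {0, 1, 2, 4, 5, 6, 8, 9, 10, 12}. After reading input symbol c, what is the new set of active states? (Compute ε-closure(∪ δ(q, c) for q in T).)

{0, 1, 2, 4, 5, 6, 8, 9, 10, 12}

0 on c → {8}.
No c-transition from 1, 2, 4, 5, 6, 8, 9, 10, 12.
Union after reading c: {8}.
Now take the ε-closure:
From 8 via ε: add 5.
From 5 via ε: add 9.
From 9 via ε: add 4.
From 4 via ε: add 2, 6.
From 2 via ε: add 1, 12.
From 6 via ε: add 10.
From 10 via ε: add 0.
No new states can be added; the closed set is {0, 1, 2, 4, 5, 6, 8, 9, 10, 12}.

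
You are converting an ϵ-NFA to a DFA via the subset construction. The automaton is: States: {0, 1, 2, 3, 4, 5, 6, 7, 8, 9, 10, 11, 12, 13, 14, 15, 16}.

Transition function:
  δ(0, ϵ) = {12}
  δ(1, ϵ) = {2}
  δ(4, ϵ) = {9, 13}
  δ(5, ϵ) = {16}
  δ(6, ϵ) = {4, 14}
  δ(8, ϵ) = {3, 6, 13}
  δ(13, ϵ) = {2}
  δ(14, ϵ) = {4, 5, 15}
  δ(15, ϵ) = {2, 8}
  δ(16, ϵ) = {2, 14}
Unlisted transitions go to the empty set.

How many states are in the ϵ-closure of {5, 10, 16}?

Start with {5, 10, 16}.
From 16 via ϵ: add 2, 14.
From 14 via ϵ: add 4, 15.
From 4 via ϵ: add 9, 13.
From 15 via ϵ: add 8.
From 8 via ϵ: add 3, 6.
ϵ-closure = {2, 3, 4, 5, 6, 8, 9, 10, 13, 14, 15, 16}, which has 12 states.

12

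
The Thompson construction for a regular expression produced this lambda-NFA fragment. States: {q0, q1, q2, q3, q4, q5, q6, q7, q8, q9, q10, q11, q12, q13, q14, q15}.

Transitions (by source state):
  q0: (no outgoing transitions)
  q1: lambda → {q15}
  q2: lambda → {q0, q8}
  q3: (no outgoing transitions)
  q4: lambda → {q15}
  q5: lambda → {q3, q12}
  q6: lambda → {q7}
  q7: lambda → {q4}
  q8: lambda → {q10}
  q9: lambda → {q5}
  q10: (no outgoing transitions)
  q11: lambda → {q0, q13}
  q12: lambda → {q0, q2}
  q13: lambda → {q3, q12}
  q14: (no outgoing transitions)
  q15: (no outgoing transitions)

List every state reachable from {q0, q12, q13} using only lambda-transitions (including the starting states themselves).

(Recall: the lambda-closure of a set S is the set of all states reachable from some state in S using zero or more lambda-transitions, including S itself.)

{q0, q2, q3, q8, q10, q12, q13}

Start with {q0, q12, q13}.
From q12 via lambda: add q2.
From q13 via lambda: add q3.
From q2 via lambda: add q8.
From q8 via lambda: add q10.
No new states can be added; the closed set is {q0, q2, q3, q8, q10, q12, q13}.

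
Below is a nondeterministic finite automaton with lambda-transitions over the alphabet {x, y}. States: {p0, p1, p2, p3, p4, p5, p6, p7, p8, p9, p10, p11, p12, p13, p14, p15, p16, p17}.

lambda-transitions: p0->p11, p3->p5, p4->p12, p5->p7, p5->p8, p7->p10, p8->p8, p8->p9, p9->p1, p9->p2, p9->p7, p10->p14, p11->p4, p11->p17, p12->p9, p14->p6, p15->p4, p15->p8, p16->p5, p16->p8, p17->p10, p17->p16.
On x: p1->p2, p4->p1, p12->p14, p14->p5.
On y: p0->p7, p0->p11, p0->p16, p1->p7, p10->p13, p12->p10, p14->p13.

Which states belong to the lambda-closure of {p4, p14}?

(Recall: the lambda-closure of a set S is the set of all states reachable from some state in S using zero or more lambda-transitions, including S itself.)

{p1, p2, p4, p6, p7, p9, p10, p12, p14}

Start with {p4, p14}.
From p4 via lambda: add p12.
From p14 via lambda: add p6.
From p12 via lambda: add p9.
From p9 via lambda: add p1, p2, p7.
From p7 via lambda: add p10.
No new states can be added; the closed set is {p1, p2, p4, p6, p7, p9, p10, p12, p14}.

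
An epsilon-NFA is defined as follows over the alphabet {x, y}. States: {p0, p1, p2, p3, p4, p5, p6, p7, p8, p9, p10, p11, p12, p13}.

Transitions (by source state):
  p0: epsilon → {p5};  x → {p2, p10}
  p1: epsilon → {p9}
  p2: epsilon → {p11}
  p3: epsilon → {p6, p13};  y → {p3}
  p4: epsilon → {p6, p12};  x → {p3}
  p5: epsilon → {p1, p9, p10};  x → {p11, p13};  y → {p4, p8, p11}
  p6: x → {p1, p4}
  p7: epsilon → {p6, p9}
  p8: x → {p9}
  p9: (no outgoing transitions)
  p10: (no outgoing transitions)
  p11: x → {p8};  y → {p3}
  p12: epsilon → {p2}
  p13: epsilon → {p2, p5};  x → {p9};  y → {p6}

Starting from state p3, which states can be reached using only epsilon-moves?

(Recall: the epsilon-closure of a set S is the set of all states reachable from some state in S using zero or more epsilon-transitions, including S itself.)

{p1, p2, p3, p5, p6, p9, p10, p11, p13}

Start with {p3}.
From p3 via epsilon: add p6, p13.
From p13 via epsilon: add p2, p5.
From p2 via epsilon: add p11.
From p5 via epsilon: add p1, p9, p10.
No new states can be added; the closed set is {p1, p2, p3, p5, p6, p9, p10, p11, p13}.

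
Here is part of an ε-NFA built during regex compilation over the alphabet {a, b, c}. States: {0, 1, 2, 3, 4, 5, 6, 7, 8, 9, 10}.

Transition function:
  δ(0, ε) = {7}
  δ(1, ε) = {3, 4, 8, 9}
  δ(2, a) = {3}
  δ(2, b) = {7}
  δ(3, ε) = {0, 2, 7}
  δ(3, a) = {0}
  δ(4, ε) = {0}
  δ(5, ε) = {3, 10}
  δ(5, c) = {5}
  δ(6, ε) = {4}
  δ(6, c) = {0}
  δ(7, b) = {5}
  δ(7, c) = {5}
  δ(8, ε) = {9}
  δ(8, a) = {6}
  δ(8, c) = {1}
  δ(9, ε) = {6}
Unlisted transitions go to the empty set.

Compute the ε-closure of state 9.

Start with {9}.
From 9 via ε: add 6.
From 6 via ε: add 4.
From 4 via ε: add 0.
From 0 via ε: add 7.
No new states can be added; the closed set is {0, 4, 6, 7, 9}.

{0, 4, 6, 7, 9}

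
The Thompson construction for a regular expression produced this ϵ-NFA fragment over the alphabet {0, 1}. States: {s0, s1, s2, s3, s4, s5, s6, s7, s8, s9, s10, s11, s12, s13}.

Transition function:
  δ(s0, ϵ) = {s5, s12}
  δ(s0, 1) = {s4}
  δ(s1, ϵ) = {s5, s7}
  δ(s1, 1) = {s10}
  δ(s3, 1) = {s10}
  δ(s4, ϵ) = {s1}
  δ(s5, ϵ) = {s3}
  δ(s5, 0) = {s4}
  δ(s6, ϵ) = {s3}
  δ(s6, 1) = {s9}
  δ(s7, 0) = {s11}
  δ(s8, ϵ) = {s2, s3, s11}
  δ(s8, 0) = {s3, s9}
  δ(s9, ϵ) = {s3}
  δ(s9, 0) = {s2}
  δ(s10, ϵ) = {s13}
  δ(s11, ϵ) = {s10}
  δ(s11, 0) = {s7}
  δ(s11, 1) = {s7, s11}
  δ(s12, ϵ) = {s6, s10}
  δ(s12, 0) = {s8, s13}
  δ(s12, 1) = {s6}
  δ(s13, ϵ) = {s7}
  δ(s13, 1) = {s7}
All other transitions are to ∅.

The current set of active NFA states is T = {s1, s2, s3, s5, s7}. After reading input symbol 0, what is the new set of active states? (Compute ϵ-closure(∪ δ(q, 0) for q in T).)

s5 on 0 → {s4}.
s7 on 0 → {s11}.
No 0-transition from s1, s2, s3.
Union after reading 0: {s4, s11}.
Now take the ϵ-closure:
From s4 via ϵ: add s1.
From s11 via ϵ: add s10.
From s1 via ϵ: add s5, s7.
From s10 via ϵ: add s13.
From s5 via ϵ: add s3.
No new states can be added; the closed set is {s1, s3, s4, s5, s7, s10, s11, s13}.

{s1, s3, s4, s5, s7, s10, s11, s13}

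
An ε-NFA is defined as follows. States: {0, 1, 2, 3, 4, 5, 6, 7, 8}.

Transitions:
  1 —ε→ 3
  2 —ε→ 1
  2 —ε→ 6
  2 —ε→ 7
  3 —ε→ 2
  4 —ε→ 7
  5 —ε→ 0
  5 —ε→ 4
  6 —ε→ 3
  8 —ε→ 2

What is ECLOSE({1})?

{1, 2, 3, 6, 7}

Start with {1}.
From 1 via ε: add 3.
From 3 via ε: add 2.
From 2 via ε: add 6, 7.
No new states can be added; the closed set is {1, 2, 3, 6, 7}.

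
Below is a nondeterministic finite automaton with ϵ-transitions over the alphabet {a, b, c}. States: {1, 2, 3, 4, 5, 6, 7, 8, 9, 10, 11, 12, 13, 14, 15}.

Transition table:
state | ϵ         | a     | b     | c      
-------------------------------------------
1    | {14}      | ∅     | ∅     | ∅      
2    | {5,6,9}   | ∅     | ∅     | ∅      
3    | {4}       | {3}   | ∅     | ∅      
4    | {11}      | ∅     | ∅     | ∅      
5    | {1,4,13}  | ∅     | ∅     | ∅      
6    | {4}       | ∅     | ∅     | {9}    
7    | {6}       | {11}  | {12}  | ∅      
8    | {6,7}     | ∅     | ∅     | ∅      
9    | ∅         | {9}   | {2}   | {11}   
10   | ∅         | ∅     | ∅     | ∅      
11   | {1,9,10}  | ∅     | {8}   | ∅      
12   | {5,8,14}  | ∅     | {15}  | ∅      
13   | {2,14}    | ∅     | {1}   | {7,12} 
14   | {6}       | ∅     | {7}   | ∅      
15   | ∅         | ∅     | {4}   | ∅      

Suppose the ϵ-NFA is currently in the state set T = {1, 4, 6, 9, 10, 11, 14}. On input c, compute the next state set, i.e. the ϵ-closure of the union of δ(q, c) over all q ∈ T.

{1, 4, 6, 9, 10, 11, 14}

6 on c → {9}.
9 on c → {11}.
No c-transition from 1, 4, 10, 11, 14.
Union after reading c: {9, 11}.
Now take the ϵ-closure:
From 11 via ϵ: add 1, 10.
From 1 via ϵ: add 14.
From 14 via ϵ: add 6.
From 6 via ϵ: add 4.
No new states can be added; the closed set is {1, 4, 6, 9, 10, 11, 14}.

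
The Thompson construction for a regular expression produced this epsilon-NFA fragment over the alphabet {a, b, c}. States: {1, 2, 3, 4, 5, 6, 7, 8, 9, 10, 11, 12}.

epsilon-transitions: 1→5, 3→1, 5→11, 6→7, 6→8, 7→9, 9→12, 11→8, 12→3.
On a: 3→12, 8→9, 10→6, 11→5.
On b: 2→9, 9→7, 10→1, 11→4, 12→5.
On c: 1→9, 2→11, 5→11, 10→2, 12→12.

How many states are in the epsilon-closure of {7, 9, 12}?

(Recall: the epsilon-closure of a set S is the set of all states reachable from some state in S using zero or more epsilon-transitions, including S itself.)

8

Start with {7, 9, 12}.
From 12 via epsilon: add 3.
From 3 via epsilon: add 1.
From 1 via epsilon: add 5.
From 5 via epsilon: add 11.
From 11 via epsilon: add 8.
epsilon-closure = {1, 3, 5, 7, 8, 9, 11, 12}, which has 8 states.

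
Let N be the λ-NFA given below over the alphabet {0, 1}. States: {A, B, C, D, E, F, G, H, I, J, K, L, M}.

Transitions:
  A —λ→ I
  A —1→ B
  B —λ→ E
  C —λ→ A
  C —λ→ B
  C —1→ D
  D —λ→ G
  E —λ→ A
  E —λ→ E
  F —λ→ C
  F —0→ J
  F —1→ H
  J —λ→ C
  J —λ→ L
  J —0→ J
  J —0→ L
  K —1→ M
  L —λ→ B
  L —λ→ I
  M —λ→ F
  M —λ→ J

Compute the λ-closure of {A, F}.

Start with {A, F}.
From A via λ: add I.
From F via λ: add C.
From C via λ: add B.
From B via λ: add E.
No new states can be added; the closed set is {A, B, C, E, F, I}.

{A, B, C, E, F, I}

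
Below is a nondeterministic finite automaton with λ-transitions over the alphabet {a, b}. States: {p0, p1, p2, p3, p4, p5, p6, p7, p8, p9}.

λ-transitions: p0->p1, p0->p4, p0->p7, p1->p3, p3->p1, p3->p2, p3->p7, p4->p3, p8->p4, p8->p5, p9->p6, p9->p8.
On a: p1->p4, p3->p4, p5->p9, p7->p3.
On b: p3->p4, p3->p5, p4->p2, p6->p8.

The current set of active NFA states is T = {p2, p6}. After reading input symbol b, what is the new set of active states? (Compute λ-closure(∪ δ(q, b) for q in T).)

p6 on b → {p8}.
No b-transition from p2.
Union after reading b: {p8}.
Now take the λ-closure:
From p8 via λ: add p4, p5.
From p4 via λ: add p3.
From p3 via λ: add p1, p2, p7.
No new states can be added; the closed set is {p1, p2, p3, p4, p5, p7, p8}.

{p1, p2, p3, p4, p5, p7, p8}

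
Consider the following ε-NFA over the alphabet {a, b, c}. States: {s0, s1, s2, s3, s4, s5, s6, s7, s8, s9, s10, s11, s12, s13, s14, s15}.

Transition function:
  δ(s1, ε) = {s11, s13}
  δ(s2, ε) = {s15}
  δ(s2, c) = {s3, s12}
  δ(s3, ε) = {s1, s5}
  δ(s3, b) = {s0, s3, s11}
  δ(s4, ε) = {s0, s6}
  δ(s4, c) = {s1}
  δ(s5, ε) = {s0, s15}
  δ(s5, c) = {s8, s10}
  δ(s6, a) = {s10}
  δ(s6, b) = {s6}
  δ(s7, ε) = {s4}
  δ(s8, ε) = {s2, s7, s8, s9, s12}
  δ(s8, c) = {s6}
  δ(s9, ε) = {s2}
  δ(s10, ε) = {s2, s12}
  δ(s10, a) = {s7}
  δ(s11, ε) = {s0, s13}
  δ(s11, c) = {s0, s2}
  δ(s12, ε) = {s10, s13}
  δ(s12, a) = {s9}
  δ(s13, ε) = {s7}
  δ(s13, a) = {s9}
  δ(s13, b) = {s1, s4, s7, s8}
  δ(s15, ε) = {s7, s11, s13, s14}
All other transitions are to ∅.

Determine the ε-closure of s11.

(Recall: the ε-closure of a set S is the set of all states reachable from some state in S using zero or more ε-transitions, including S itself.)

Start with {s11}.
From s11 via ε: add s0, s13.
From s13 via ε: add s7.
From s7 via ε: add s4.
From s4 via ε: add s6.
No new states can be added; the closed set is {s0, s4, s6, s7, s11, s13}.

{s0, s4, s6, s7, s11, s13}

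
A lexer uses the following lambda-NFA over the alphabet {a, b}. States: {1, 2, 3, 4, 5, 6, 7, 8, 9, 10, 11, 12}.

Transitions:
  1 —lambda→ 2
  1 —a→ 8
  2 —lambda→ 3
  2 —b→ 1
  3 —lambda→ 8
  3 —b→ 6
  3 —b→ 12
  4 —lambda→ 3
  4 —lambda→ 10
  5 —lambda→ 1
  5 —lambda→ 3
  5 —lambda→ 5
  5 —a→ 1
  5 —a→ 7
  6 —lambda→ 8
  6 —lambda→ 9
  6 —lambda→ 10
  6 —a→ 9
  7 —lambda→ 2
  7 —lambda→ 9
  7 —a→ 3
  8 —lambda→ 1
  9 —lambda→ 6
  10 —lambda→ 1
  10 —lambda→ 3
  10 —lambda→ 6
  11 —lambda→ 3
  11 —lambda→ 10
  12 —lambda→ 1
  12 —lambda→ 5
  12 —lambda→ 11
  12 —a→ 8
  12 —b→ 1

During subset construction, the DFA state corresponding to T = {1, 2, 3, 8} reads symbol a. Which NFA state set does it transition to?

1 on a → {8}.
No a-transition from 2, 3, 8.
Union after reading a: {8}.
Now take the lambda-closure:
From 8 via lambda: add 1.
From 1 via lambda: add 2.
From 2 via lambda: add 3.
No new states can be added; the closed set is {1, 2, 3, 8}.

{1, 2, 3, 8}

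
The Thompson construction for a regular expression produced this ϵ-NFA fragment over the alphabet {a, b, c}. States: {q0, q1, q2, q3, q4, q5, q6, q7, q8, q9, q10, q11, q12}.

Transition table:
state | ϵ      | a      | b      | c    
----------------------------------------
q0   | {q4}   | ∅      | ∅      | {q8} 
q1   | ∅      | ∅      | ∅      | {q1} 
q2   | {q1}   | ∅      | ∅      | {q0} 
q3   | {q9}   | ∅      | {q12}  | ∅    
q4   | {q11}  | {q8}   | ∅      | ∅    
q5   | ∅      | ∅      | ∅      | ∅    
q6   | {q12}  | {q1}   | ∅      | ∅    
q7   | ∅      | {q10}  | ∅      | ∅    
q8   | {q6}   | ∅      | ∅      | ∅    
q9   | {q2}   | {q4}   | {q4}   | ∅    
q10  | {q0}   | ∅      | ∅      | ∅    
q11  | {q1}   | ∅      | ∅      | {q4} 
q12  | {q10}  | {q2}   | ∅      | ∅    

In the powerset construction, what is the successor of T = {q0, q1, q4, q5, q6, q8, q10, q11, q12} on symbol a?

{q0, q1, q2, q4, q6, q8, q10, q11, q12}

q4 on a → {q8}.
q6 on a → {q1}.
q12 on a → {q2}.
No a-transition from q0, q1, q5, q8, q10, q11.
Union after reading a: {q1, q2, q8}.
Now take the ϵ-closure:
From q8 via ϵ: add q6.
From q6 via ϵ: add q12.
From q12 via ϵ: add q10.
From q10 via ϵ: add q0.
From q0 via ϵ: add q4.
From q4 via ϵ: add q11.
No new states can be added; the closed set is {q0, q1, q2, q4, q6, q8, q10, q11, q12}.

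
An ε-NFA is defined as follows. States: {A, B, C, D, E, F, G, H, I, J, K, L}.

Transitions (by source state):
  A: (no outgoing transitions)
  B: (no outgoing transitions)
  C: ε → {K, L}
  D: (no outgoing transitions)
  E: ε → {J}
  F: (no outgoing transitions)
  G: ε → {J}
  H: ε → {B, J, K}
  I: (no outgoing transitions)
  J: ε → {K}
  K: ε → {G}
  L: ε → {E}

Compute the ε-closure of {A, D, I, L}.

{A, D, E, G, I, J, K, L}

Start with {A, D, I, L}.
From L via ε: add E.
From E via ε: add J.
From J via ε: add K.
From K via ε: add G.
No new states can be added; the closed set is {A, D, E, G, I, J, K, L}.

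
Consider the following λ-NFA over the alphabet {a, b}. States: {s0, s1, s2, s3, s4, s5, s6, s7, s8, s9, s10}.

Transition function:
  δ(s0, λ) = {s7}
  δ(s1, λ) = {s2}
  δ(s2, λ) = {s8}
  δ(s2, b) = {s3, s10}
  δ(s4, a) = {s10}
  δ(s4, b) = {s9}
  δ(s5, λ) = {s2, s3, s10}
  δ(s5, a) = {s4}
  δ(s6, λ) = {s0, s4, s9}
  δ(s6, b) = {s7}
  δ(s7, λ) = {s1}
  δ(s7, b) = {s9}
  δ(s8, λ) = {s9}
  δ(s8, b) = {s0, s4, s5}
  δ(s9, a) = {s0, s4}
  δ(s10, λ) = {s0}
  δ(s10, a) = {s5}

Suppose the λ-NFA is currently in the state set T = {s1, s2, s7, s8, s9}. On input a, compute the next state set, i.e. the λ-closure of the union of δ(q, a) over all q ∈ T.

{s0, s1, s2, s4, s7, s8, s9}

s9 on a → {s0, s4}.
No a-transition from s1, s2, s7, s8.
Union after reading a: {s0, s4}.
Now take the λ-closure:
From s0 via λ: add s7.
From s7 via λ: add s1.
From s1 via λ: add s2.
From s2 via λ: add s8.
From s8 via λ: add s9.
No new states can be added; the closed set is {s0, s1, s2, s4, s7, s8, s9}.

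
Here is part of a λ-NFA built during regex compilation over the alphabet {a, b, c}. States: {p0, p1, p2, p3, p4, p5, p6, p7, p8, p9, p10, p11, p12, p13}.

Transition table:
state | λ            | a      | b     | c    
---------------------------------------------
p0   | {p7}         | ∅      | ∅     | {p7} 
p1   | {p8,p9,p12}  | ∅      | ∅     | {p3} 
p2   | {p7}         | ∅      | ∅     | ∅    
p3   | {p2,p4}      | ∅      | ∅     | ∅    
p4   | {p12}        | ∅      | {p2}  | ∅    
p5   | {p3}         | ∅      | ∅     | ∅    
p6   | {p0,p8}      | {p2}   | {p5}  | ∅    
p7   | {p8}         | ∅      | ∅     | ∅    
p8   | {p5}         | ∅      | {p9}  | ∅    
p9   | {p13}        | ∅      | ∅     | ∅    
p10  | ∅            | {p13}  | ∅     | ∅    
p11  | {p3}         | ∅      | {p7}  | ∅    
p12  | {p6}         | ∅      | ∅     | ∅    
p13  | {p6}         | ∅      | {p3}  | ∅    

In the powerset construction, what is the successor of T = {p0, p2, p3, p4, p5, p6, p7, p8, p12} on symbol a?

{p0, p2, p3, p4, p5, p6, p7, p8, p12}

p6 on a → {p2}.
No a-transition from p0, p2, p3, p4, p5, p7, p8, p12.
Union after reading a: {p2}.
Now take the λ-closure:
From p2 via λ: add p7.
From p7 via λ: add p8.
From p8 via λ: add p5.
From p5 via λ: add p3.
From p3 via λ: add p4.
From p4 via λ: add p12.
From p12 via λ: add p6.
From p6 via λ: add p0.
No new states can be added; the closed set is {p0, p2, p3, p4, p5, p6, p7, p8, p12}.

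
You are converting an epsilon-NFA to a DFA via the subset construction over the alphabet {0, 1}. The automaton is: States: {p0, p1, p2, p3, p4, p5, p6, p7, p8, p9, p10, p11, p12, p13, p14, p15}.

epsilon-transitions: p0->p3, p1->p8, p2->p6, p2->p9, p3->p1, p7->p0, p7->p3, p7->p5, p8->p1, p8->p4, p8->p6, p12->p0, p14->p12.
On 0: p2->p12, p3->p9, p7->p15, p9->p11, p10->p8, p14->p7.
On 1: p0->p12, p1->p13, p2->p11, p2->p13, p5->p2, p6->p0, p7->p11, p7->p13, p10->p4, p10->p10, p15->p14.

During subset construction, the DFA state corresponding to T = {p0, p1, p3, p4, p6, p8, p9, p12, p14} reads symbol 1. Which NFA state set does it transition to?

p0 on 1 → {p12}.
p1 on 1 → {p13}.
p6 on 1 → {p0}.
No 1-transition from p3, p4, p8, p9, p12, p14.
Union after reading 1: {p0, p12, p13}.
Now take the epsilon-closure:
From p0 via epsilon: add p3.
From p3 via epsilon: add p1.
From p1 via epsilon: add p8.
From p8 via epsilon: add p4, p6.
No new states can be added; the closed set is {p0, p1, p3, p4, p6, p8, p12, p13}.

{p0, p1, p3, p4, p6, p8, p12, p13}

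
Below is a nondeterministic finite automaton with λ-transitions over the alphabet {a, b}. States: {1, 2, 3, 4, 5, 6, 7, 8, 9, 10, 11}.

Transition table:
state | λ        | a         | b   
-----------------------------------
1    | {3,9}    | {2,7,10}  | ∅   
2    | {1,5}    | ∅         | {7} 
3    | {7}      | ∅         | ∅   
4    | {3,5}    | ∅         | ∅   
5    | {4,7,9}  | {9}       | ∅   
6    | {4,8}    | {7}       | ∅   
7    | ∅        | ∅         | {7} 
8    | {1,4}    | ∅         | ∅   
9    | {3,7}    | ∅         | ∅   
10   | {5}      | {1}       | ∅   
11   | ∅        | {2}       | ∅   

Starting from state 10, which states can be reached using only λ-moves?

{3, 4, 5, 7, 9, 10}

Start with {10}.
From 10 via λ: add 5.
From 5 via λ: add 4, 7, 9.
From 4 via λ: add 3.
No new states can be added; the closed set is {3, 4, 5, 7, 9, 10}.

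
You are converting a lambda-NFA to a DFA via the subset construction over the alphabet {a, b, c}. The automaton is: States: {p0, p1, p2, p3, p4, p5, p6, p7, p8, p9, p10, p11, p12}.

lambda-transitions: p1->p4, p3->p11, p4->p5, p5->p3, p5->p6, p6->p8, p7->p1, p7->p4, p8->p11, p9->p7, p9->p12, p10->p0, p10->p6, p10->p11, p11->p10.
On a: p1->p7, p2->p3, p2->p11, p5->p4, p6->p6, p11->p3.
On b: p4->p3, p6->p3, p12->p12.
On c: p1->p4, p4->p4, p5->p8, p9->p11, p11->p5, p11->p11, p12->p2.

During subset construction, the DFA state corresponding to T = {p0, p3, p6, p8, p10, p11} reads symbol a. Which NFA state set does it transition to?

{p0, p3, p6, p8, p10, p11}

p6 on a → {p6}.
p11 on a → {p3}.
No a-transition from p0, p3, p8, p10.
Union after reading a: {p3, p6}.
Now take the lambda-closure:
From p3 via lambda: add p11.
From p6 via lambda: add p8.
From p11 via lambda: add p10.
From p10 via lambda: add p0.
No new states can be added; the closed set is {p0, p3, p6, p8, p10, p11}.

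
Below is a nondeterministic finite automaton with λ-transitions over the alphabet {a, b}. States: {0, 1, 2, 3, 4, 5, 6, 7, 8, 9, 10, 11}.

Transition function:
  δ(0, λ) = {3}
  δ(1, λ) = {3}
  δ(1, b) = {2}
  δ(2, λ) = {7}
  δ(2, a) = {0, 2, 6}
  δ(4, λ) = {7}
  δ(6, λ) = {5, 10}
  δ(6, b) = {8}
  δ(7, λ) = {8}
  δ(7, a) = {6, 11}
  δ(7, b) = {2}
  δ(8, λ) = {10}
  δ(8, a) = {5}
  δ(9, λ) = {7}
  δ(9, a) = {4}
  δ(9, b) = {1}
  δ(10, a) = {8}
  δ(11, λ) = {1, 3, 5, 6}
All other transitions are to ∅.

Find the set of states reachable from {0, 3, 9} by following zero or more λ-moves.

{0, 3, 7, 8, 9, 10}

Start with {0, 3, 9}.
From 9 via λ: add 7.
From 7 via λ: add 8.
From 8 via λ: add 10.
No new states can be added; the closed set is {0, 3, 7, 8, 9, 10}.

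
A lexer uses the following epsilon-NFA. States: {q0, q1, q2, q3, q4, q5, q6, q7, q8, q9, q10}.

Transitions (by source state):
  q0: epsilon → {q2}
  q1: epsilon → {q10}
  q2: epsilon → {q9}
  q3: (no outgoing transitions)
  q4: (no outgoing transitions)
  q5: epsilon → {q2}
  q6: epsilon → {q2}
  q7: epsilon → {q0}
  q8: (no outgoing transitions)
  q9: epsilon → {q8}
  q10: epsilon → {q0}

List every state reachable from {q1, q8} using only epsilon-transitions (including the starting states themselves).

Start with {q1, q8}.
From q1 via epsilon: add q10.
From q10 via epsilon: add q0.
From q0 via epsilon: add q2.
From q2 via epsilon: add q9.
No new states can be added; the closed set is {q0, q1, q2, q8, q9, q10}.

{q0, q1, q2, q8, q9, q10}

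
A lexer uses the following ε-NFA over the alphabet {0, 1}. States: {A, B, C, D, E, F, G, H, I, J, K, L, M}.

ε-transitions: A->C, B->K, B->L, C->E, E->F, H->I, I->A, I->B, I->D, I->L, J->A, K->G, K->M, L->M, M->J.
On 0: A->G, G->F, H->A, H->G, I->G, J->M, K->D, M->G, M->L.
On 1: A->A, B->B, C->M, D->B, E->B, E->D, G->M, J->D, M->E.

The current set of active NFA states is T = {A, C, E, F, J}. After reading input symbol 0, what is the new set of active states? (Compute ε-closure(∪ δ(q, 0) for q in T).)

{A, C, E, F, G, J, M}

A on 0 → {G}.
J on 0 → {M}.
No 0-transition from C, E, F.
Union after reading 0: {G, M}.
Now take the ε-closure:
From M via ε: add J.
From J via ε: add A.
From A via ε: add C.
From C via ε: add E.
From E via ε: add F.
No new states can be added; the closed set is {A, C, E, F, G, J, M}.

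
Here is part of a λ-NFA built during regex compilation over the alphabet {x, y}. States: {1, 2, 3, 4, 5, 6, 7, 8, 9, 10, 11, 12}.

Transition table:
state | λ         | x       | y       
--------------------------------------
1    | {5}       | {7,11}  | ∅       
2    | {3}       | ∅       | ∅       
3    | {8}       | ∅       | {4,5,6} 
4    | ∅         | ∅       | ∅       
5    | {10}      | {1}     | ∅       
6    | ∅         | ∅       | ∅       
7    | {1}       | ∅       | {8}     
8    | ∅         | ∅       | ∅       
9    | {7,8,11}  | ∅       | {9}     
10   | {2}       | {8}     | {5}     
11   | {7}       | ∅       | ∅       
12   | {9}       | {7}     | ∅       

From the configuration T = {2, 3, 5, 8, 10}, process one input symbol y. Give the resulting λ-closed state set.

{2, 3, 4, 5, 6, 8, 10}

3 on y → {4, 5, 6}.
10 on y → {5}.
No y-transition from 2, 5, 8.
Union after reading y: {4, 5, 6}.
Now take the λ-closure:
From 5 via λ: add 10.
From 10 via λ: add 2.
From 2 via λ: add 3.
From 3 via λ: add 8.
No new states can be added; the closed set is {2, 3, 4, 5, 6, 8, 10}.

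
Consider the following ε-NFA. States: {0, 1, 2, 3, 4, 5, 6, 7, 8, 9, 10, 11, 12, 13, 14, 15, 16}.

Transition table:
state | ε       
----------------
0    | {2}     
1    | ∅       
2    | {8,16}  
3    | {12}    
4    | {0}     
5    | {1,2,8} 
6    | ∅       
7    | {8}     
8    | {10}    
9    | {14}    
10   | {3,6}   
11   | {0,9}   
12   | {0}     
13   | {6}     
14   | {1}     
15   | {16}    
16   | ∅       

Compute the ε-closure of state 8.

{0, 2, 3, 6, 8, 10, 12, 16}

Start with {8}.
From 8 via ε: add 10.
From 10 via ε: add 3, 6.
From 3 via ε: add 12.
From 12 via ε: add 0.
From 0 via ε: add 2.
From 2 via ε: add 16.
No new states can be added; the closed set is {0, 2, 3, 6, 8, 10, 12, 16}.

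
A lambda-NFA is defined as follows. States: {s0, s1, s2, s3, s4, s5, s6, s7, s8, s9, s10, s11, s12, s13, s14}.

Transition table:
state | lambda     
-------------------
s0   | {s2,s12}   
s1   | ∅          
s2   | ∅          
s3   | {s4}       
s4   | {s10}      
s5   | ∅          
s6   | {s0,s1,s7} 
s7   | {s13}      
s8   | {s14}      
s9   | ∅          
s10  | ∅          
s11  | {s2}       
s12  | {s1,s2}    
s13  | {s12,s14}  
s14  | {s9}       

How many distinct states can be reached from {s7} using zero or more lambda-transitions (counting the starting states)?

7

Start with {s7}.
From s7 via lambda: add s13.
From s13 via lambda: add s12, s14.
From s12 via lambda: add s1, s2.
From s14 via lambda: add s9.
lambda-closure = {s1, s2, s7, s9, s12, s13, s14}, which has 7 states.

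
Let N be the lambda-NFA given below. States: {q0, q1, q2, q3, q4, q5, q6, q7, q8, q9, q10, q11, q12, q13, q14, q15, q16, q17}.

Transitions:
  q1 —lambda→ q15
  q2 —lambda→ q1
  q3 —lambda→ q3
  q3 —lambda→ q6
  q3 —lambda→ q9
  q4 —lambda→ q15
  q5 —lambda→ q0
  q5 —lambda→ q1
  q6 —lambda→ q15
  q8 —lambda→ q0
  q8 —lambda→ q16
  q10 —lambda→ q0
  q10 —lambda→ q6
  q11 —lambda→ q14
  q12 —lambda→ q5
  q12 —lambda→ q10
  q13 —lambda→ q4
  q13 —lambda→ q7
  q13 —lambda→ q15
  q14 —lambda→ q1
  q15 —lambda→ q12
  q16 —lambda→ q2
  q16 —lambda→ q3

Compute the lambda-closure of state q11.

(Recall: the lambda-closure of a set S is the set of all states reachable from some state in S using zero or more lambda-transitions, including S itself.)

Start with {q11}.
From q11 via lambda: add q14.
From q14 via lambda: add q1.
From q1 via lambda: add q15.
From q15 via lambda: add q12.
From q12 via lambda: add q5, q10.
From q5 via lambda: add q0.
From q10 via lambda: add q6.
No new states can be added; the closed set is {q0, q1, q5, q6, q10, q11, q12, q14, q15}.

{q0, q1, q5, q6, q10, q11, q12, q14, q15}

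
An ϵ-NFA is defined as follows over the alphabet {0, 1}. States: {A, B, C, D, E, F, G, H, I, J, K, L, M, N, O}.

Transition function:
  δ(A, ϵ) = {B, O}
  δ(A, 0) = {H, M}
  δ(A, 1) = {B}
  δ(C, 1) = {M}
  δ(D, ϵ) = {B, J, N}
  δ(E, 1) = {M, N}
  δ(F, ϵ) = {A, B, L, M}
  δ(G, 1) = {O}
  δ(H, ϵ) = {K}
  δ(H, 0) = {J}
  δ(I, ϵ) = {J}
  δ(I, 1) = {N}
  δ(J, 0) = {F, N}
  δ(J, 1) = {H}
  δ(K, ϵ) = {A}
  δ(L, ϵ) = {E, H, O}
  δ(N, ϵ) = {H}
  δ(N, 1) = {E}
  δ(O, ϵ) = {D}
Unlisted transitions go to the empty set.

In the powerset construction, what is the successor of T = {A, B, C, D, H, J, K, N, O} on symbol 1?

{A, B, D, E, H, J, K, M, N, O}

A on 1 → {B}.
C on 1 → {M}.
J on 1 → {H}.
N on 1 → {E}.
No 1-transition from B, D, H, K, O.
Union after reading 1: {B, E, H, M}.
Now take the ϵ-closure:
From H via ϵ: add K.
From K via ϵ: add A.
From A via ϵ: add O.
From O via ϵ: add D.
From D via ϵ: add J, N.
No new states can be added; the closed set is {A, B, D, E, H, J, K, M, N, O}.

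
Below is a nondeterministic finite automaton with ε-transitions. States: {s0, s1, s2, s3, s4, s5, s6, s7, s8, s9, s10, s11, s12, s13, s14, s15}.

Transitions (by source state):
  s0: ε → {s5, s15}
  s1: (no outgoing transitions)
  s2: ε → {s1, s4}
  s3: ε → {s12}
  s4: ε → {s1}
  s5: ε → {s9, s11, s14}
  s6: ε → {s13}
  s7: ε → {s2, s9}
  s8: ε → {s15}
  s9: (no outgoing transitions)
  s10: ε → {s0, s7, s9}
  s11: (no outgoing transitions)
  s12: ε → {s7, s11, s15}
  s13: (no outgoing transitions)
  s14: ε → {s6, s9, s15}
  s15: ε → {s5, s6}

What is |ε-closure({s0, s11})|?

Start with {s0, s11}.
From s0 via ε: add s5, s15.
From s5 via ε: add s9, s14.
From s15 via ε: add s6.
From s6 via ε: add s13.
ε-closure = {s0, s5, s6, s9, s11, s13, s14, s15}, which has 8 states.

8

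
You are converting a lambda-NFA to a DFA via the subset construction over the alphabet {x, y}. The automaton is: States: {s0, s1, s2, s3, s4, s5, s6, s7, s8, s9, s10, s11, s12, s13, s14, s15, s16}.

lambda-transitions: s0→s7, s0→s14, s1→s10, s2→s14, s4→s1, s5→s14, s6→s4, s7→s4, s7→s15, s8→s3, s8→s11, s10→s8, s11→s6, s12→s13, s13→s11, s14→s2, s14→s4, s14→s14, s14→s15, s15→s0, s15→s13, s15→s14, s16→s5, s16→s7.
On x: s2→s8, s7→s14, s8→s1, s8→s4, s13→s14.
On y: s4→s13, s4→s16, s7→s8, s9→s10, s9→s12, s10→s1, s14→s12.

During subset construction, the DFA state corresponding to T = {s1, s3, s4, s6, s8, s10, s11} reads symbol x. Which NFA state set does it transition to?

{s1, s3, s4, s6, s8, s10, s11}

s8 on x → {s1, s4}.
No x-transition from s1, s3, s4, s6, s10, s11.
Union after reading x: {s1, s4}.
Now take the lambda-closure:
From s1 via lambda: add s10.
From s10 via lambda: add s8.
From s8 via lambda: add s3, s11.
From s11 via lambda: add s6.
No new states can be added; the closed set is {s1, s3, s4, s6, s8, s10, s11}.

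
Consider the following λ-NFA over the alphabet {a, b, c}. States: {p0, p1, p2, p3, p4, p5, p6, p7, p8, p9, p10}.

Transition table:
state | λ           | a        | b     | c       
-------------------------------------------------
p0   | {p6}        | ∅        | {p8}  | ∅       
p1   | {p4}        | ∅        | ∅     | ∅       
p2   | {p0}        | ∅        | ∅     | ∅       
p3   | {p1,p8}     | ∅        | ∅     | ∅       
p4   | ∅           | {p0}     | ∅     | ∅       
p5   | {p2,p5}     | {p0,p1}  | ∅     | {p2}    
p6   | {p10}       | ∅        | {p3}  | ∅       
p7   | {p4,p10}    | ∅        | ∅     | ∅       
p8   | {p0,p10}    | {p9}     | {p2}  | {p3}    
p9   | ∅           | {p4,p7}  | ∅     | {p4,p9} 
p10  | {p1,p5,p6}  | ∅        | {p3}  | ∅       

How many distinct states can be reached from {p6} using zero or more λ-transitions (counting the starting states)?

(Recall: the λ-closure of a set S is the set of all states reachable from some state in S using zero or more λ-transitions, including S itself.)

Start with {p6}.
From p6 via λ: add p10.
From p10 via λ: add p1, p5.
From p1 via λ: add p4.
From p5 via λ: add p2.
From p2 via λ: add p0.
λ-closure = {p0, p1, p2, p4, p5, p6, p10}, which has 7 states.

7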